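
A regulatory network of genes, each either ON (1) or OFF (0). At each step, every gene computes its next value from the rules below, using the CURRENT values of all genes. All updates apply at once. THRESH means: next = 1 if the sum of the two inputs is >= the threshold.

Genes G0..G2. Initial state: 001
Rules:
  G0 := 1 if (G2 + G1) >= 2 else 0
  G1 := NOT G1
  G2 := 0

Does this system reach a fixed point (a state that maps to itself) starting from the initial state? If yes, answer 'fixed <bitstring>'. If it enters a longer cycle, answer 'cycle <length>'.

Answer: cycle 2

Derivation:
Step 0: 001
Step 1: G0=(1+0>=2)=0 G1=NOT G1=NOT 0=1 G2=0(const) -> 010
Step 2: G0=(0+1>=2)=0 G1=NOT G1=NOT 1=0 G2=0(const) -> 000
Step 3: G0=(0+0>=2)=0 G1=NOT G1=NOT 0=1 G2=0(const) -> 010
Cycle of length 2 starting at step 1 -> no fixed point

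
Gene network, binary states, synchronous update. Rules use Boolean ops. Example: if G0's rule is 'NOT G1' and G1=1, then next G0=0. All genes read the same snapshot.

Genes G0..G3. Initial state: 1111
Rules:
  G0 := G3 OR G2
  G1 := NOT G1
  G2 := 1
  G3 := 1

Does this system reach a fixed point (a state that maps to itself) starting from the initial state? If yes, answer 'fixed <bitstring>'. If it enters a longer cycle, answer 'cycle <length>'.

Step 0: 1111
Step 1: G0=G3|G2=1|1=1 G1=NOT G1=NOT 1=0 G2=1(const) G3=1(const) -> 1011
Step 2: G0=G3|G2=1|1=1 G1=NOT G1=NOT 0=1 G2=1(const) G3=1(const) -> 1111
Cycle of length 2 starting at step 0 -> no fixed point

Answer: cycle 2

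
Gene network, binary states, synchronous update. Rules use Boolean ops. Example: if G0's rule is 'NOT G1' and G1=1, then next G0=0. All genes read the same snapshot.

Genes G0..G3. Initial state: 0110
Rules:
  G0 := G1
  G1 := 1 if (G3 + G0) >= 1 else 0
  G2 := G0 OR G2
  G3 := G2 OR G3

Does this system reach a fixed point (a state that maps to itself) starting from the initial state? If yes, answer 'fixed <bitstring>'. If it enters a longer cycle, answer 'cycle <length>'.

Step 0: 0110
Step 1: G0=G1=1 G1=(0+0>=1)=0 G2=G0|G2=0|1=1 G3=G2|G3=1|0=1 -> 1011
Step 2: G0=G1=0 G1=(1+1>=1)=1 G2=G0|G2=1|1=1 G3=G2|G3=1|1=1 -> 0111
Step 3: G0=G1=1 G1=(1+0>=1)=1 G2=G0|G2=0|1=1 G3=G2|G3=1|1=1 -> 1111
Step 4: G0=G1=1 G1=(1+1>=1)=1 G2=G0|G2=1|1=1 G3=G2|G3=1|1=1 -> 1111
Fixed point reached at step 3: 1111

Answer: fixed 1111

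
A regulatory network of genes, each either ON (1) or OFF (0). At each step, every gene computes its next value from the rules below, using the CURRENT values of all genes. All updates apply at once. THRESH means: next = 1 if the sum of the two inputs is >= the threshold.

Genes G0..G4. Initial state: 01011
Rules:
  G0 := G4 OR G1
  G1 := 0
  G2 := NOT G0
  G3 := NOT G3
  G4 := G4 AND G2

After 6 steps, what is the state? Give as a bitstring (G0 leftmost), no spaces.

Step 1: G0=G4|G1=1|1=1 G1=0(const) G2=NOT G0=NOT 0=1 G3=NOT G3=NOT 1=0 G4=G4&G2=1&0=0 -> 10100
Step 2: G0=G4|G1=0|0=0 G1=0(const) G2=NOT G0=NOT 1=0 G3=NOT G3=NOT 0=1 G4=G4&G2=0&1=0 -> 00010
Step 3: G0=G4|G1=0|0=0 G1=0(const) G2=NOT G0=NOT 0=1 G3=NOT G3=NOT 1=0 G4=G4&G2=0&0=0 -> 00100
Step 4: G0=G4|G1=0|0=0 G1=0(const) G2=NOT G0=NOT 0=1 G3=NOT G3=NOT 0=1 G4=G4&G2=0&1=0 -> 00110
Step 5: G0=G4|G1=0|0=0 G1=0(const) G2=NOT G0=NOT 0=1 G3=NOT G3=NOT 1=0 G4=G4&G2=0&1=0 -> 00100
Step 6: G0=G4|G1=0|0=0 G1=0(const) G2=NOT G0=NOT 0=1 G3=NOT G3=NOT 0=1 G4=G4&G2=0&1=0 -> 00110

00110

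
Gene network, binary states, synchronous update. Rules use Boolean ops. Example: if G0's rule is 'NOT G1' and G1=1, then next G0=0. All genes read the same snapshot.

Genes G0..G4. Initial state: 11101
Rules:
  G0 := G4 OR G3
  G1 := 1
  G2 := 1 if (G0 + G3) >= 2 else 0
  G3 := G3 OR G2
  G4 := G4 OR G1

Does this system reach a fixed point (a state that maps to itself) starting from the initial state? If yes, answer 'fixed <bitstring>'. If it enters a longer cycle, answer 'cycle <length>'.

Step 0: 11101
Step 1: G0=G4|G3=1|0=1 G1=1(const) G2=(1+0>=2)=0 G3=G3|G2=0|1=1 G4=G4|G1=1|1=1 -> 11011
Step 2: G0=G4|G3=1|1=1 G1=1(const) G2=(1+1>=2)=1 G3=G3|G2=1|0=1 G4=G4|G1=1|1=1 -> 11111
Step 3: G0=G4|G3=1|1=1 G1=1(const) G2=(1+1>=2)=1 G3=G3|G2=1|1=1 G4=G4|G1=1|1=1 -> 11111
Fixed point reached at step 2: 11111

Answer: fixed 11111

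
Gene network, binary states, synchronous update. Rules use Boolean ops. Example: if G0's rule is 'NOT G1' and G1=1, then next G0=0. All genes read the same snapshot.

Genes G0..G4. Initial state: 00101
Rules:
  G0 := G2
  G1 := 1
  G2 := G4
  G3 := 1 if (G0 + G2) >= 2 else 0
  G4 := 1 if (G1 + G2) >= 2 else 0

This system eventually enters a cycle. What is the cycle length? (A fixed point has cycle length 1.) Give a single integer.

Answer: 2

Derivation:
Step 0: 00101
Step 1: G0=G2=1 G1=1(const) G2=G4=1 G3=(0+1>=2)=0 G4=(0+1>=2)=0 -> 11100
Step 2: G0=G2=1 G1=1(const) G2=G4=0 G3=(1+1>=2)=1 G4=(1+1>=2)=1 -> 11011
Step 3: G0=G2=0 G1=1(const) G2=G4=1 G3=(1+0>=2)=0 G4=(1+0>=2)=0 -> 01100
Step 4: G0=G2=1 G1=1(const) G2=G4=0 G3=(0+1>=2)=0 G4=(1+1>=2)=1 -> 11001
Step 5: G0=G2=0 G1=1(const) G2=G4=1 G3=(1+0>=2)=0 G4=(1+0>=2)=0 -> 01100
State from step 5 equals state from step 3 -> cycle length 2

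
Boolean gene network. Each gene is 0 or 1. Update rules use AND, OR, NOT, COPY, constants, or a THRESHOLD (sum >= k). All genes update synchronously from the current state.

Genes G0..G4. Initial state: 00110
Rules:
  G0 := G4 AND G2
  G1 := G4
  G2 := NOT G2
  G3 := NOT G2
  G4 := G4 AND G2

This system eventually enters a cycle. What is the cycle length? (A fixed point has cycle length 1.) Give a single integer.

Answer: 2

Derivation:
Step 0: 00110
Step 1: G0=G4&G2=0&1=0 G1=G4=0 G2=NOT G2=NOT 1=0 G3=NOT G2=NOT 1=0 G4=G4&G2=0&1=0 -> 00000
Step 2: G0=G4&G2=0&0=0 G1=G4=0 G2=NOT G2=NOT 0=1 G3=NOT G2=NOT 0=1 G4=G4&G2=0&0=0 -> 00110
State from step 2 equals state from step 0 -> cycle length 2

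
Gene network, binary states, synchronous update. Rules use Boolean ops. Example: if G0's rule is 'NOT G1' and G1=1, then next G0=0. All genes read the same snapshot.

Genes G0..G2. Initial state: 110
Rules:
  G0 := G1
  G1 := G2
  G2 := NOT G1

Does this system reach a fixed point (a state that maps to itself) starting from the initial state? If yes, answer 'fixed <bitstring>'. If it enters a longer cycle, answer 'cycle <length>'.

Step 0: 110
Step 1: G0=G1=1 G1=G2=0 G2=NOT G1=NOT 1=0 -> 100
Step 2: G0=G1=0 G1=G2=0 G2=NOT G1=NOT 0=1 -> 001
Step 3: G0=G1=0 G1=G2=1 G2=NOT G1=NOT 0=1 -> 011
Step 4: G0=G1=1 G1=G2=1 G2=NOT G1=NOT 1=0 -> 110
Cycle of length 4 starting at step 0 -> no fixed point

Answer: cycle 4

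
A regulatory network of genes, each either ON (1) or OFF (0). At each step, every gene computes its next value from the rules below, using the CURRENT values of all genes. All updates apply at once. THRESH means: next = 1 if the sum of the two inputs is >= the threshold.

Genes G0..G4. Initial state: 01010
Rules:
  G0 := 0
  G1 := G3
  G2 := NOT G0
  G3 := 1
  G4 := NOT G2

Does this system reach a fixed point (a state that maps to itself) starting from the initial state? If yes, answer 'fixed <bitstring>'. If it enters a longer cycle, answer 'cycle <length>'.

Step 0: 01010
Step 1: G0=0(const) G1=G3=1 G2=NOT G0=NOT 0=1 G3=1(const) G4=NOT G2=NOT 0=1 -> 01111
Step 2: G0=0(const) G1=G3=1 G2=NOT G0=NOT 0=1 G3=1(const) G4=NOT G2=NOT 1=0 -> 01110
Step 3: G0=0(const) G1=G3=1 G2=NOT G0=NOT 0=1 G3=1(const) G4=NOT G2=NOT 1=0 -> 01110
Fixed point reached at step 2: 01110

Answer: fixed 01110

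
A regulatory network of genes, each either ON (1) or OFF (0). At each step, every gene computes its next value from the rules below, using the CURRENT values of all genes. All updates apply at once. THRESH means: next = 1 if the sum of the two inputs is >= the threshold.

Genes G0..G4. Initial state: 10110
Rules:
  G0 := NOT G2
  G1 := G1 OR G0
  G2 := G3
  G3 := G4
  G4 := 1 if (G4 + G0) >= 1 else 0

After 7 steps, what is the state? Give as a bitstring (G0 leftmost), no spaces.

Step 1: G0=NOT G2=NOT 1=0 G1=G1|G0=0|1=1 G2=G3=1 G3=G4=0 G4=(0+1>=1)=1 -> 01101
Step 2: G0=NOT G2=NOT 1=0 G1=G1|G0=1|0=1 G2=G3=0 G3=G4=1 G4=(1+0>=1)=1 -> 01011
Step 3: G0=NOT G2=NOT 0=1 G1=G1|G0=1|0=1 G2=G3=1 G3=G4=1 G4=(1+0>=1)=1 -> 11111
Step 4: G0=NOT G2=NOT 1=0 G1=G1|G0=1|1=1 G2=G3=1 G3=G4=1 G4=(1+1>=1)=1 -> 01111
Step 5: G0=NOT G2=NOT 1=0 G1=G1|G0=1|0=1 G2=G3=1 G3=G4=1 G4=(1+0>=1)=1 -> 01111
Step 6: G0=NOT G2=NOT 1=0 G1=G1|G0=1|0=1 G2=G3=1 G3=G4=1 G4=(1+0>=1)=1 -> 01111
Step 7: G0=NOT G2=NOT 1=0 G1=G1|G0=1|0=1 G2=G3=1 G3=G4=1 G4=(1+0>=1)=1 -> 01111

01111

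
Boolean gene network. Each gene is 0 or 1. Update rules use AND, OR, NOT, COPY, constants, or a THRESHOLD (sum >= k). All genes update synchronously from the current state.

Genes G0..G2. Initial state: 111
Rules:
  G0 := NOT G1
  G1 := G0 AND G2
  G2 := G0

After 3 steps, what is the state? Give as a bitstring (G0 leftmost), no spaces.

Step 1: G0=NOT G1=NOT 1=0 G1=G0&G2=1&1=1 G2=G0=1 -> 011
Step 2: G0=NOT G1=NOT 1=0 G1=G0&G2=0&1=0 G2=G0=0 -> 000
Step 3: G0=NOT G1=NOT 0=1 G1=G0&G2=0&0=0 G2=G0=0 -> 100

100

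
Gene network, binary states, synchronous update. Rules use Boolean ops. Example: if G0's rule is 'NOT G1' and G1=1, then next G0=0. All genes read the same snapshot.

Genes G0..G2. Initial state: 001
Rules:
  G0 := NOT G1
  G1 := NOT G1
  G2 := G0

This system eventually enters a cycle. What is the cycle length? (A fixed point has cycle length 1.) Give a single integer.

Step 0: 001
Step 1: G0=NOT G1=NOT 0=1 G1=NOT G1=NOT 0=1 G2=G0=0 -> 110
Step 2: G0=NOT G1=NOT 1=0 G1=NOT G1=NOT 1=0 G2=G0=1 -> 001
State from step 2 equals state from step 0 -> cycle length 2

Answer: 2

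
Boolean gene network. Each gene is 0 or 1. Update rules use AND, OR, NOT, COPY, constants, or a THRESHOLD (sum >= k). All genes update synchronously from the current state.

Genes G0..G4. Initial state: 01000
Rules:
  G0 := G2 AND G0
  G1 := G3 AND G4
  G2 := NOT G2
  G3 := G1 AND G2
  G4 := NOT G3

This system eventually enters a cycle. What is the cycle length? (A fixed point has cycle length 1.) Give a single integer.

Answer: 2

Derivation:
Step 0: 01000
Step 1: G0=G2&G0=0&0=0 G1=G3&G4=0&0=0 G2=NOT G2=NOT 0=1 G3=G1&G2=1&0=0 G4=NOT G3=NOT 0=1 -> 00101
Step 2: G0=G2&G0=1&0=0 G1=G3&G4=0&1=0 G2=NOT G2=NOT 1=0 G3=G1&G2=0&1=0 G4=NOT G3=NOT 0=1 -> 00001
Step 3: G0=G2&G0=0&0=0 G1=G3&G4=0&1=0 G2=NOT G2=NOT 0=1 G3=G1&G2=0&0=0 G4=NOT G3=NOT 0=1 -> 00101
State from step 3 equals state from step 1 -> cycle length 2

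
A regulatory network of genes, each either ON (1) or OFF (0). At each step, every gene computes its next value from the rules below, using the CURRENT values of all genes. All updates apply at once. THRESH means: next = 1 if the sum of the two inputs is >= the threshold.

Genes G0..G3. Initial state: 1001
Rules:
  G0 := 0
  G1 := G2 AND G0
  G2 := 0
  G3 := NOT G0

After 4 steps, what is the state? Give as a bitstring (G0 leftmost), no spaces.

Step 1: G0=0(const) G1=G2&G0=0&1=0 G2=0(const) G3=NOT G0=NOT 1=0 -> 0000
Step 2: G0=0(const) G1=G2&G0=0&0=0 G2=0(const) G3=NOT G0=NOT 0=1 -> 0001
Step 3: G0=0(const) G1=G2&G0=0&0=0 G2=0(const) G3=NOT G0=NOT 0=1 -> 0001
Step 4: G0=0(const) G1=G2&G0=0&0=0 G2=0(const) G3=NOT G0=NOT 0=1 -> 0001

0001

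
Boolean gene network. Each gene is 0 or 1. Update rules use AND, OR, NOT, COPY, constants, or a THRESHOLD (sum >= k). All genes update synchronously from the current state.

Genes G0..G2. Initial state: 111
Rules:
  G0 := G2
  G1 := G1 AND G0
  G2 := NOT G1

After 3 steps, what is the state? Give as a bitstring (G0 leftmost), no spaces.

Step 1: G0=G2=1 G1=G1&G0=1&1=1 G2=NOT G1=NOT 1=0 -> 110
Step 2: G0=G2=0 G1=G1&G0=1&1=1 G2=NOT G1=NOT 1=0 -> 010
Step 3: G0=G2=0 G1=G1&G0=1&0=0 G2=NOT G1=NOT 1=0 -> 000

000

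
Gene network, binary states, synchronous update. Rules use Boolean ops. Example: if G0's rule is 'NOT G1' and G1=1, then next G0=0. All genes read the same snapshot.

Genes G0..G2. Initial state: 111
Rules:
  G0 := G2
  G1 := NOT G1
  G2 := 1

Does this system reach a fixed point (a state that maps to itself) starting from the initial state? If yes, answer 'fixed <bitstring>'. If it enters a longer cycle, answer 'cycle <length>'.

Answer: cycle 2

Derivation:
Step 0: 111
Step 1: G0=G2=1 G1=NOT G1=NOT 1=0 G2=1(const) -> 101
Step 2: G0=G2=1 G1=NOT G1=NOT 0=1 G2=1(const) -> 111
Cycle of length 2 starting at step 0 -> no fixed point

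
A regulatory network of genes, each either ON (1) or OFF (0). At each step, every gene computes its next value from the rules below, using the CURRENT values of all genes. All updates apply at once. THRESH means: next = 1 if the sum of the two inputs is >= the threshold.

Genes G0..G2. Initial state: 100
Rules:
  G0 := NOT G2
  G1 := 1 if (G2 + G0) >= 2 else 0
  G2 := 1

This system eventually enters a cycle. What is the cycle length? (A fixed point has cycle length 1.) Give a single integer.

Answer: 1

Derivation:
Step 0: 100
Step 1: G0=NOT G2=NOT 0=1 G1=(0+1>=2)=0 G2=1(const) -> 101
Step 2: G0=NOT G2=NOT 1=0 G1=(1+1>=2)=1 G2=1(const) -> 011
Step 3: G0=NOT G2=NOT 1=0 G1=(1+0>=2)=0 G2=1(const) -> 001
Step 4: G0=NOT G2=NOT 1=0 G1=(1+0>=2)=0 G2=1(const) -> 001
State from step 4 equals state from step 3 -> cycle length 1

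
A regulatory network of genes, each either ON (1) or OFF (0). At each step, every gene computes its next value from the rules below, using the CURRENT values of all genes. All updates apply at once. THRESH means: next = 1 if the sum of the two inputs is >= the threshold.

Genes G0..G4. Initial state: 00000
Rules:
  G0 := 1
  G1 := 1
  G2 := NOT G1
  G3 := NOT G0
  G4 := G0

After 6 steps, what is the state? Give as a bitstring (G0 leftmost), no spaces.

Step 1: G0=1(const) G1=1(const) G2=NOT G1=NOT 0=1 G3=NOT G0=NOT 0=1 G4=G0=0 -> 11110
Step 2: G0=1(const) G1=1(const) G2=NOT G1=NOT 1=0 G3=NOT G0=NOT 1=0 G4=G0=1 -> 11001
Step 3: G0=1(const) G1=1(const) G2=NOT G1=NOT 1=0 G3=NOT G0=NOT 1=0 G4=G0=1 -> 11001
Step 4: G0=1(const) G1=1(const) G2=NOT G1=NOT 1=0 G3=NOT G0=NOT 1=0 G4=G0=1 -> 11001
Step 5: G0=1(const) G1=1(const) G2=NOT G1=NOT 1=0 G3=NOT G0=NOT 1=0 G4=G0=1 -> 11001
Step 6: G0=1(const) G1=1(const) G2=NOT G1=NOT 1=0 G3=NOT G0=NOT 1=0 G4=G0=1 -> 11001

11001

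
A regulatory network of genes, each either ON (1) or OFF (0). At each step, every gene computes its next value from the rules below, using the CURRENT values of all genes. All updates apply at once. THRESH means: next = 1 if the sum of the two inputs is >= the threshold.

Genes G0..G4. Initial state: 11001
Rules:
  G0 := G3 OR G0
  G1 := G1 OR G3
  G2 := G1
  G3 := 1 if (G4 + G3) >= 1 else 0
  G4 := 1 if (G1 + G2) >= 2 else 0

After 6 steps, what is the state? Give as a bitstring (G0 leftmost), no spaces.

Step 1: G0=G3|G0=0|1=1 G1=G1|G3=1|0=1 G2=G1=1 G3=(1+0>=1)=1 G4=(1+0>=2)=0 -> 11110
Step 2: G0=G3|G0=1|1=1 G1=G1|G3=1|1=1 G2=G1=1 G3=(0+1>=1)=1 G4=(1+1>=2)=1 -> 11111
Step 3: G0=G3|G0=1|1=1 G1=G1|G3=1|1=1 G2=G1=1 G3=(1+1>=1)=1 G4=(1+1>=2)=1 -> 11111
Step 4: G0=G3|G0=1|1=1 G1=G1|G3=1|1=1 G2=G1=1 G3=(1+1>=1)=1 G4=(1+1>=2)=1 -> 11111
Step 5: G0=G3|G0=1|1=1 G1=G1|G3=1|1=1 G2=G1=1 G3=(1+1>=1)=1 G4=(1+1>=2)=1 -> 11111
Step 6: G0=G3|G0=1|1=1 G1=G1|G3=1|1=1 G2=G1=1 G3=(1+1>=1)=1 G4=(1+1>=2)=1 -> 11111

11111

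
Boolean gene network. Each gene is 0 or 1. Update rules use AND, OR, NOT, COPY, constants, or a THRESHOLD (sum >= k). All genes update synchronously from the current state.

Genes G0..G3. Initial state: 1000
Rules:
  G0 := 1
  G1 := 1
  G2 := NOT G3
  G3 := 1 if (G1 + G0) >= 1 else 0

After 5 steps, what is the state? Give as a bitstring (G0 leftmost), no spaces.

Step 1: G0=1(const) G1=1(const) G2=NOT G3=NOT 0=1 G3=(0+1>=1)=1 -> 1111
Step 2: G0=1(const) G1=1(const) G2=NOT G3=NOT 1=0 G3=(1+1>=1)=1 -> 1101
Step 3: G0=1(const) G1=1(const) G2=NOT G3=NOT 1=0 G3=(1+1>=1)=1 -> 1101
Step 4: G0=1(const) G1=1(const) G2=NOT G3=NOT 1=0 G3=(1+1>=1)=1 -> 1101
Step 5: G0=1(const) G1=1(const) G2=NOT G3=NOT 1=0 G3=(1+1>=1)=1 -> 1101

1101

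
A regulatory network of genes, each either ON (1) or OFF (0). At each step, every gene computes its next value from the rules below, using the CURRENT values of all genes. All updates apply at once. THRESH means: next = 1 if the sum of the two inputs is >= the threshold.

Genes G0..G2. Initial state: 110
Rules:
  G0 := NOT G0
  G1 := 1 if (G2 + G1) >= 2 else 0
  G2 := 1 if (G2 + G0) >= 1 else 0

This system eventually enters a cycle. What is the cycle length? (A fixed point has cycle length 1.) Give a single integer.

Step 0: 110
Step 1: G0=NOT G0=NOT 1=0 G1=(0+1>=2)=0 G2=(0+1>=1)=1 -> 001
Step 2: G0=NOT G0=NOT 0=1 G1=(1+0>=2)=0 G2=(1+0>=1)=1 -> 101
Step 3: G0=NOT G0=NOT 1=0 G1=(1+0>=2)=0 G2=(1+1>=1)=1 -> 001
State from step 3 equals state from step 1 -> cycle length 2

Answer: 2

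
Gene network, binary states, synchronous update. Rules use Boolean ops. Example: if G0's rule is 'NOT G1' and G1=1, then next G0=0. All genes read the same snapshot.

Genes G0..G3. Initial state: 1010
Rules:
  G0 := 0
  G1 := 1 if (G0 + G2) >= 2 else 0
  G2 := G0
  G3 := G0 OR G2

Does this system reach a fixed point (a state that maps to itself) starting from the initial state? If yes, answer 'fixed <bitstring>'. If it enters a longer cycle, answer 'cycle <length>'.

Answer: fixed 0000

Derivation:
Step 0: 1010
Step 1: G0=0(const) G1=(1+1>=2)=1 G2=G0=1 G3=G0|G2=1|1=1 -> 0111
Step 2: G0=0(const) G1=(0+1>=2)=0 G2=G0=0 G3=G0|G2=0|1=1 -> 0001
Step 3: G0=0(const) G1=(0+0>=2)=0 G2=G0=0 G3=G0|G2=0|0=0 -> 0000
Step 4: G0=0(const) G1=(0+0>=2)=0 G2=G0=0 G3=G0|G2=0|0=0 -> 0000
Fixed point reached at step 3: 0000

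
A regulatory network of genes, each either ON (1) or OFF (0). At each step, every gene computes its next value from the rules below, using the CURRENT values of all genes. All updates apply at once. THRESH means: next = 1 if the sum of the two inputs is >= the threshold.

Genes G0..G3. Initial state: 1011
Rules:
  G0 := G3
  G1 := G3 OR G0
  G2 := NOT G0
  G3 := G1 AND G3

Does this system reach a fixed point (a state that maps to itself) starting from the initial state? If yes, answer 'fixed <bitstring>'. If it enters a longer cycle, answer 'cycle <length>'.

Answer: fixed 0010

Derivation:
Step 0: 1011
Step 1: G0=G3=1 G1=G3|G0=1|1=1 G2=NOT G0=NOT 1=0 G3=G1&G3=0&1=0 -> 1100
Step 2: G0=G3=0 G1=G3|G0=0|1=1 G2=NOT G0=NOT 1=0 G3=G1&G3=1&0=0 -> 0100
Step 3: G0=G3=0 G1=G3|G0=0|0=0 G2=NOT G0=NOT 0=1 G3=G1&G3=1&0=0 -> 0010
Step 4: G0=G3=0 G1=G3|G0=0|0=0 G2=NOT G0=NOT 0=1 G3=G1&G3=0&0=0 -> 0010
Fixed point reached at step 3: 0010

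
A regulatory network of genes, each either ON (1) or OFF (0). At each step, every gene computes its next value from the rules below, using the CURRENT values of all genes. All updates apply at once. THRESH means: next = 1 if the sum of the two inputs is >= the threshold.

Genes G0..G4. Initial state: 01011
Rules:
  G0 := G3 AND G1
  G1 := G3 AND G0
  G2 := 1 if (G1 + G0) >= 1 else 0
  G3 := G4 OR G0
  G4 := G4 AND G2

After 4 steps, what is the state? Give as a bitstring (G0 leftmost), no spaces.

Step 1: G0=G3&G1=1&1=1 G1=G3&G0=1&0=0 G2=(1+0>=1)=1 G3=G4|G0=1|0=1 G4=G4&G2=1&0=0 -> 10110
Step 2: G0=G3&G1=1&0=0 G1=G3&G0=1&1=1 G2=(0+1>=1)=1 G3=G4|G0=0|1=1 G4=G4&G2=0&1=0 -> 01110
Step 3: G0=G3&G1=1&1=1 G1=G3&G0=1&0=0 G2=(1+0>=1)=1 G3=G4|G0=0|0=0 G4=G4&G2=0&1=0 -> 10100
Step 4: G0=G3&G1=0&0=0 G1=G3&G0=0&1=0 G2=(0+1>=1)=1 G3=G4|G0=0|1=1 G4=G4&G2=0&1=0 -> 00110

00110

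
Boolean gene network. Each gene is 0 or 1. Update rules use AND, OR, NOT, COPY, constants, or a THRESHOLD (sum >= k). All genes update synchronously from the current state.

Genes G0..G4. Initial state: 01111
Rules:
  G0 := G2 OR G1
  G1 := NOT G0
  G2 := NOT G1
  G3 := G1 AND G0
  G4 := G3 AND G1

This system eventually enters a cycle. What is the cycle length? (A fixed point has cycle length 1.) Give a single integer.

Answer: 3

Derivation:
Step 0: 01111
Step 1: G0=G2|G1=1|1=1 G1=NOT G0=NOT 0=1 G2=NOT G1=NOT 1=0 G3=G1&G0=1&0=0 G4=G3&G1=1&1=1 -> 11001
Step 2: G0=G2|G1=0|1=1 G1=NOT G0=NOT 1=0 G2=NOT G1=NOT 1=0 G3=G1&G0=1&1=1 G4=G3&G1=0&1=0 -> 10010
Step 3: G0=G2|G1=0|0=0 G1=NOT G0=NOT 1=0 G2=NOT G1=NOT 0=1 G3=G1&G0=0&1=0 G4=G3&G1=1&0=0 -> 00100
Step 4: G0=G2|G1=1|0=1 G1=NOT G0=NOT 0=1 G2=NOT G1=NOT 0=1 G3=G1&G0=0&0=0 G4=G3&G1=0&0=0 -> 11100
Step 5: G0=G2|G1=1|1=1 G1=NOT G0=NOT 1=0 G2=NOT G1=NOT 1=0 G3=G1&G0=1&1=1 G4=G3&G1=0&1=0 -> 10010
State from step 5 equals state from step 2 -> cycle length 3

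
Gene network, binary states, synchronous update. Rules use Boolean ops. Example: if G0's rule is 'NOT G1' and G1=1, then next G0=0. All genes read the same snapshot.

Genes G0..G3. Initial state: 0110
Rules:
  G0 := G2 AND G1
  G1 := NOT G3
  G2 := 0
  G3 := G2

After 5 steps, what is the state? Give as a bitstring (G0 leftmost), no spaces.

Step 1: G0=G2&G1=1&1=1 G1=NOT G3=NOT 0=1 G2=0(const) G3=G2=1 -> 1101
Step 2: G0=G2&G1=0&1=0 G1=NOT G3=NOT 1=0 G2=0(const) G3=G2=0 -> 0000
Step 3: G0=G2&G1=0&0=0 G1=NOT G3=NOT 0=1 G2=0(const) G3=G2=0 -> 0100
Step 4: G0=G2&G1=0&1=0 G1=NOT G3=NOT 0=1 G2=0(const) G3=G2=0 -> 0100
Step 5: G0=G2&G1=0&1=0 G1=NOT G3=NOT 0=1 G2=0(const) G3=G2=0 -> 0100

0100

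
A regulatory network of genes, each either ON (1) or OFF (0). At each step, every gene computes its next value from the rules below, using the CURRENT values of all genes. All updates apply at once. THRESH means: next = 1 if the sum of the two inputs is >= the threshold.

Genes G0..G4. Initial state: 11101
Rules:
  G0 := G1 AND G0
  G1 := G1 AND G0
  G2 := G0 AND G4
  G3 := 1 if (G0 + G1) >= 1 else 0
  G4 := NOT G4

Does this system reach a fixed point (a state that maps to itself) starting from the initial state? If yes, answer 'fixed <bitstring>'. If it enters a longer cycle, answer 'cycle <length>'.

Step 0: 11101
Step 1: G0=G1&G0=1&1=1 G1=G1&G0=1&1=1 G2=G0&G4=1&1=1 G3=(1+1>=1)=1 G4=NOT G4=NOT 1=0 -> 11110
Step 2: G0=G1&G0=1&1=1 G1=G1&G0=1&1=1 G2=G0&G4=1&0=0 G3=(1+1>=1)=1 G4=NOT G4=NOT 0=1 -> 11011
Step 3: G0=G1&G0=1&1=1 G1=G1&G0=1&1=1 G2=G0&G4=1&1=1 G3=(1+1>=1)=1 G4=NOT G4=NOT 1=0 -> 11110
Cycle of length 2 starting at step 1 -> no fixed point

Answer: cycle 2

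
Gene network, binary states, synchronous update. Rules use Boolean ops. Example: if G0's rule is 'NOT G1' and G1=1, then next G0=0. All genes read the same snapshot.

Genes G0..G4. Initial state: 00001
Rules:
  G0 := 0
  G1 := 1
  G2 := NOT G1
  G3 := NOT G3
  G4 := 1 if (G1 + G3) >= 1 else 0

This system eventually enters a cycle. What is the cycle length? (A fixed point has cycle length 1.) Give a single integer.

Step 0: 00001
Step 1: G0=0(const) G1=1(const) G2=NOT G1=NOT 0=1 G3=NOT G3=NOT 0=1 G4=(0+0>=1)=0 -> 01110
Step 2: G0=0(const) G1=1(const) G2=NOT G1=NOT 1=0 G3=NOT G3=NOT 1=0 G4=(1+1>=1)=1 -> 01001
Step 3: G0=0(const) G1=1(const) G2=NOT G1=NOT 1=0 G3=NOT G3=NOT 0=1 G4=(1+0>=1)=1 -> 01011
Step 4: G0=0(const) G1=1(const) G2=NOT G1=NOT 1=0 G3=NOT G3=NOT 1=0 G4=(1+1>=1)=1 -> 01001
State from step 4 equals state from step 2 -> cycle length 2

Answer: 2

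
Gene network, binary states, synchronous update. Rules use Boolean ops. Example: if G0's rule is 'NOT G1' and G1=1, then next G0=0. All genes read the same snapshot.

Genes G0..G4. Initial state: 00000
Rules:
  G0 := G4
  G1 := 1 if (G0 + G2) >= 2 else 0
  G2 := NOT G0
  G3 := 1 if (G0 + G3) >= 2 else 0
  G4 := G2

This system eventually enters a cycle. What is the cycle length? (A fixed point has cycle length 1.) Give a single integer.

Step 0: 00000
Step 1: G0=G4=0 G1=(0+0>=2)=0 G2=NOT G0=NOT 0=1 G3=(0+0>=2)=0 G4=G2=0 -> 00100
Step 2: G0=G4=0 G1=(0+1>=2)=0 G2=NOT G0=NOT 0=1 G3=(0+0>=2)=0 G4=G2=1 -> 00101
Step 3: G0=G4=1 G1=(0+1>=2)=0 G2=NOT G0=NOT 0=1 G3=(0+0>=2)=0 G4=G2=1 -> 10101
Step 4: G0=G4=1 G1=(1+1>=2)=1 G2=NOT G0=NOT 1=0 G3=(1+0>=2)=0 G4=G2=1 -> 11001
Step 5: G0=G4=1 G1=(1+0>=2)=0 G2=NOT G0=NOT 1=0 G3=(1+0>=2)=0 G4=G2=0 -> 10000
Step 6: G0=G4=0 G1=(1+0>=2)=0 G2=NOT G0=NOT 1=0 G3=(1+0>=2)=0 G4=G2=0 -> 00000
State from step 6 equals state from step 0 -> cycle length 6

Answer: 6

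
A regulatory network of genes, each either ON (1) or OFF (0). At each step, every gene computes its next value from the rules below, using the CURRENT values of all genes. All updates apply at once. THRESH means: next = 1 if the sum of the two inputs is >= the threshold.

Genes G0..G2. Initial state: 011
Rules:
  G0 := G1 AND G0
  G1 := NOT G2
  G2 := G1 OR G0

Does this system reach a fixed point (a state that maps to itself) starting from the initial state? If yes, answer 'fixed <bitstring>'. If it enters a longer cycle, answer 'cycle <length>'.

Answer: cycle 4

Derivation:
Step 0: 011
Step 1: G0=G1&G0=1&0=0 G1=NOT G2=NOT 1=0 G2=G1|G0=1|0=1 -> 001
Step 2: G0=G1&G0=0&0=0 G1=NOT G2=NOT 1=0 G2=G1|G0=0|0=0 -> 000
Step 3: G0=G1&G0=0&0=0 G1=NOT G2=NOT 0=1 G2=G1|G0=0|0=0 -> 010
Step 4: G0=G1&G0=1&0=0 G1=NOT G2=NOT 0=1 G2=G1|G0=1|0=1 -> 011
Cycle of length 4 starting at step 0 -> no fixed point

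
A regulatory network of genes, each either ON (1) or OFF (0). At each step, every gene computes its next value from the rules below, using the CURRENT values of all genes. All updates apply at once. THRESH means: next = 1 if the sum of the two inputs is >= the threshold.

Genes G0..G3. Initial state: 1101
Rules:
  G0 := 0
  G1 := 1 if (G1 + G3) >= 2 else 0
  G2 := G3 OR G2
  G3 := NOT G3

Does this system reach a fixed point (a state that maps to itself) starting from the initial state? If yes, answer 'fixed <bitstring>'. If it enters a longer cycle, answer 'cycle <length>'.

Answer: cycle 2

Derivation:
Step 0: 1101
Step 1: G0=0(const) G1=(1+1>=2)=1 G2=G3|G2=1|0=1 G3=NOT G3=NOT 1=0 -> 0110
Step 2: G0=0(const) G1=(1+0>=2)=0 G2=G3|G2=0|1=1 G3=NOT G3=NOT 0=1 -> 0011
Step 3: G0=0(const) G1=(0+1>=2)=0 G2=G3|G2=1|1=1 G3=NOT G3=NOT 1=0 -> 0010
Step 4: G0=0(const) G1=(0+0>=2)=0 G2=G3|G2=0|1=1 G3=NOT G3=NOT 0=1 -> 0011
Cycle of length 2 starting at step 2 -> no fixed point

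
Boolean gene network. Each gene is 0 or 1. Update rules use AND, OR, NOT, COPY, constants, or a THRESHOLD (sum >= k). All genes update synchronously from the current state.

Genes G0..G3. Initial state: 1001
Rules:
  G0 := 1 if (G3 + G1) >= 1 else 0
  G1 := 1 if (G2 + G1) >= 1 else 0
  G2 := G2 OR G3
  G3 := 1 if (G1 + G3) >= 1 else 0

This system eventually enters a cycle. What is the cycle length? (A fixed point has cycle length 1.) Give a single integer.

Step 0: 1001
Step 1: G0=(1+0>=1)=1 G1=(0+0>=1)=0 G2=G2|G3=0|1=1 G3=(0+1>=1)=1 -> 1011
Step 2: G0=(1+0>=1)=1 G1=(1+0>=1)=1 G2=G2|G3=1|1=1 G3=(0+1>=1)=1 -> 1111
Step 3: G0=(1+1>=1)=1 G1=(1+1>=1)=1 G2=G2|G3=1|1=1 G3=(1+1>=1)=1 -> 1111
State from step 3 equals state from step 2 -> cycle length 1

Answer: 1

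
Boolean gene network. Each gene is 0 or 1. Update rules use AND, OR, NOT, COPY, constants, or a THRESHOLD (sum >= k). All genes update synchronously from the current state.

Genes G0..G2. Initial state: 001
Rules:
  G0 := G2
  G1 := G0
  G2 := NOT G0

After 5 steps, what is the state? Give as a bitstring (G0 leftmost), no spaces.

Step 1: G0=G2=1 G1=G0=0 G2=NOT G0=NOT 0=1 -> 101
Step 2: G0=G2=1 G1=G0=1 G2=NOT G0=NOT 1=0 -> 110
Step 3: G0=G2=0 G1=G0=1 G2=NOT G0=NOT 1=0 -> 010
Step 4: G0=G2=0 G1=G0=0 G2=NOT G0=NOT 0=1 -> 001
Step 5: G0=G2=1 G1=G0=0 G2=NOT G0=NOT 0=1 -> 101

101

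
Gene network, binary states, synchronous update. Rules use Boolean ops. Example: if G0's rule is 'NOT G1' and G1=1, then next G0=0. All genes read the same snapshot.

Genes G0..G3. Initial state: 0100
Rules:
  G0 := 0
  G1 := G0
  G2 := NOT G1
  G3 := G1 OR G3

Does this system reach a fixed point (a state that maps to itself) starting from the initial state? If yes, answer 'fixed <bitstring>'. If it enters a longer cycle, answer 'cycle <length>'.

Step 0: 0100
Step 1: G0=0(const) G1=G0=0 G2=NOT G1=NOT 1=0 G3=G1|G3=1|0=1 -> 0001
Step 2: G0=0(const) G1=G0=0 G2=NOT G1=NOT 0=1 G3=G1|G3=0|1=1 -> 0011
Step 3: G0=0(const) G1=G0=0 G2=NOT G1=NOT 0=1 G3=G1|G3=0|1=1 -> 0011
Fixed point reached at step 2: 0011

Answer: fixed 0011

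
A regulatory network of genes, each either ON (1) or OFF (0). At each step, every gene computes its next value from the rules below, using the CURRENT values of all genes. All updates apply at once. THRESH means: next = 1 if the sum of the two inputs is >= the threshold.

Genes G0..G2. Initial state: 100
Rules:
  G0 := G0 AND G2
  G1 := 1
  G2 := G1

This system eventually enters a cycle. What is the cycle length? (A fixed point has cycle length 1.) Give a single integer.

Step 0: 100
Step 1: G0=G0&G2=1&0=0 G1=1(const) G2=G1=0 -> 010
Step 2: G0=G0&G2=0&0=0 G1=1(const) G2=G1=1 -> 011
Step 3: G0=G0&G2=0&1=0 G1=1(const) G2=G1=1 -> 011
State from step 3 equals state from step 2 -> cycle length 1

Answer: 1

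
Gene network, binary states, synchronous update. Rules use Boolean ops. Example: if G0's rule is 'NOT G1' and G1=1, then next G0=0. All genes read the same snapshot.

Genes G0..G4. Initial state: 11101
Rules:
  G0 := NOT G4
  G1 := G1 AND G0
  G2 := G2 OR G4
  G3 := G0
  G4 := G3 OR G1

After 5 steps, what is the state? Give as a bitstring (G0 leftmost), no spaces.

Step 1: G0=NOT G4=NOT 1=0 G1=G1&G0=1&1=1 G2=G2|G4=1|1=1 G3=G0=1 G4=G3|G1=0|1=1 -> 01111
Step 2: G0=NOT G4=NOT 1=0 G1=G1&G0=1&0=0 G2=G2|G4=1|1=1 G3=G0=0 G4=G3|G1=1|1=1 -> 00101
Step 3: G0=NOT G4=NOT 1=0 G1=G1&G0=0&0=0 G2=G2|G4=1|1=1 G3=G0=0 G4=G3|G1=0|0=0 -> 00100
Step 4: G0=NOT G4=NOT 0=1 G1=G1&G0=0&0=0 G2=G2|G4=1|0=1 G3=G0=0 G4=G3|G1=0|0=0 -> 10100
Step 5: G0=NOT G4=NOT 0=1 G1=G1&G0=0&1=0 G2=G2|G4=1|0=1 G3=G0=1 G4=G3|G1=0|0=0 -> 10110

10110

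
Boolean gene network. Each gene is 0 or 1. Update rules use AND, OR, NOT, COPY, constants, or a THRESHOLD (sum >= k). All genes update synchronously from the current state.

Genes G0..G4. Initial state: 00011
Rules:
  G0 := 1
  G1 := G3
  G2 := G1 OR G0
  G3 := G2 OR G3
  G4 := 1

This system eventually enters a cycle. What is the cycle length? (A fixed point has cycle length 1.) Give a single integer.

Answer: 1

Derivation:
Step 0: 00011
Step 1: G0=1(const) G1=G3=1 G2=G1|G0=0|0=0 G3=G2|G3=0|1=1 G4=1(const) -> 11011
Step 2: G0=1(const) G1=G3=1 G2=G1|G0=1|1=1 G3=G2|G3=0|1=1 G4=1(const) -> 11111
Step 3: G0=1(const) G1=G3=1 G2=G1|G0=1|1=1 G3=G2|G3=1|1=1 G4=1(const) -> 11111
State from step 3 equals state from step 2 -> cycle length 1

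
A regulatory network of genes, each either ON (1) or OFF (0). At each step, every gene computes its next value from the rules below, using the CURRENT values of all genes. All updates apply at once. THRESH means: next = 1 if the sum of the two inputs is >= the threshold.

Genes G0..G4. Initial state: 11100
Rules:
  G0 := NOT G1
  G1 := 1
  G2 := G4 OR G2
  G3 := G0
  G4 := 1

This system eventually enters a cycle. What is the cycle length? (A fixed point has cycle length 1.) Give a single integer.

Step 0: 11100
Step 1: G0=NOT G1=NOT 1=0 G1=1(const) G2=G4|G2=0|1=1 G3=G0=1 G4=1(const) -> 01111
Step 2: G0=NOT G1=NOT 1=0 G1=1(const) G2=G4|G2=1|1=1 G3=G0=0 G4=1(const) -> 01101
Step 3: G0=NOT G1=NOT 1=0 G1=1(const) G2=G4|G2=1|1=1 G3=G0=0 G4=1(const) -> 01101
State from step 3 equals state from step 2 -> cycle length 1

Answer: 1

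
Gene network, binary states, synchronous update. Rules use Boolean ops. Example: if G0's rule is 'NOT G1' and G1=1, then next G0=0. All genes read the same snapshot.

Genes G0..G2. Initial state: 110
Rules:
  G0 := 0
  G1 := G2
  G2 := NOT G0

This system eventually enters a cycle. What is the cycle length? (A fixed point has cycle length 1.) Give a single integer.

Answer: 1

Derivation:
Step 0: 110
Step 1: G0=0(const) G1=G2=0 G2=NOT G0=NOT 1=0 -> 000
Step 2: G0=0(const) G1=G2=0 G2=NOT G0=NOT 0=1 -> 001
Step 3: G0=0(const) G1=G2=1 G2=NOT G0=NOT 0=1 -> 011
Step 4: G0=0(const) G1=G2=1 G2=NOT G0=NOT 0=1 -> 011
State from step 4 equals state from step 3 -> cycle length 1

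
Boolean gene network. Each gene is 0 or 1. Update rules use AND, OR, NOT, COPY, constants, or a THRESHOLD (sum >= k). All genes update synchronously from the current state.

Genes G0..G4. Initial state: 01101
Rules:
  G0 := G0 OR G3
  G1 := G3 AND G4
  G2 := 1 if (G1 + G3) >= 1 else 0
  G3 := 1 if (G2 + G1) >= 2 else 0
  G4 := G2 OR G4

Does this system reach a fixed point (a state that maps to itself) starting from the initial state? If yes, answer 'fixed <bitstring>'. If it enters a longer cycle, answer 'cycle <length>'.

Step 0: 01101
Step 1: G0=G0|G3=0|0=0 G1=G3&G4=0&1=0 G2=(1+0>=1)=1 G3=(1+1>=2)=1 G4=G2|G4=1|1=1 -> 00111
Step 2: G0=G0|G3=0|1=1 G1=G3&G4=1&1=1 G2=(0+1>=1)=1 G3=(1+0>=2)=0 G4=G2|G4=1|1=1 -> 11101
Step 3: G0=G0|G3=1|0=1 G1=G3&G4=0&1=0 G2=(1+0>=1)=1 G3=(1+1>=2)=1 G4=G2|G4=1|1=1 -> 10111
Step 4: G0=G0|G3=1|1=1 G1=G3&G4=1&1=1 G2=(0+1>=1)=1 G3=(1+0>=2)=0 G4=G2|G4=1|1=1 -> 11101
Cycle of length 2 starting at step 2 -> no fixed point

Answer: cycle 2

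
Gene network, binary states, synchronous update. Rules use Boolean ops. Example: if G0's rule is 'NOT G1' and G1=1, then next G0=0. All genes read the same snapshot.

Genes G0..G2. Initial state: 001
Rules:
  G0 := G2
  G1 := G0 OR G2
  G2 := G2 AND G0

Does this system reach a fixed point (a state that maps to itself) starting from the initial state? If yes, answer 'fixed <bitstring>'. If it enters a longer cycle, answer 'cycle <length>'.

Step 0: 001
Step 1: G0=G2=1 G1=G0|G2=0|1=1 G2=G2&G0=1&0=0 -> 110
Step 2: G0=G2=0 G1=G0|G2=1|0=1 G2=G2&G0=0&1=0 -> 010
Step 3: G0=G2=0 G1=G0|G2=0|0=0 G2=G2&G0=0&0=0 -> 000
Step 4: G0=G2=0 G1=G0|G2=0|0=0 G2=G2&G0=0&0=0 -> 000
Fixed point reached at step 3: 000

Answer: fixed 000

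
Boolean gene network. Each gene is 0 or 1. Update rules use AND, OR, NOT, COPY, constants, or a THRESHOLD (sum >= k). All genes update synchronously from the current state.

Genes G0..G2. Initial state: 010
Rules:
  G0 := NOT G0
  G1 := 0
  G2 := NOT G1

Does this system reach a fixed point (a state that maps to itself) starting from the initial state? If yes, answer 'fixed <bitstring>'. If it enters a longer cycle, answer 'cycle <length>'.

Step 0: 010
Step 1: G0=NOT G0=NOT 0=1 G1=0(const) G2=NOT G1=NOT 1=0 -> 100
Step 2: G0=NOT G0=NOT 1=0 G1=0(const) G2=NOT G1=NOT 0=1 -> 001
Step 3: G0=NOT G0=NOT 0=1 G1=0(const) G2=NOT G1=NOT 0=1 -> 101
Step 4: G0=NOT G0=NOT 1=0 G1=0(const) G2=NOT G1=NOT 0=1 -> 001
Cycle of length 2 starting at step 2 -> no fixed point

Answer: cycle 2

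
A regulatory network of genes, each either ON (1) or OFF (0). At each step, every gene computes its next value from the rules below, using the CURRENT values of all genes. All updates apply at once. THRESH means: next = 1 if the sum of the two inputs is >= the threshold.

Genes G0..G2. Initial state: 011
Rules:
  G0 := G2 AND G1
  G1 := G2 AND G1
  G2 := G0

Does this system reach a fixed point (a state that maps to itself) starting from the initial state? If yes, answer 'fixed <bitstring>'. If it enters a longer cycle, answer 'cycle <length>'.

Step 0: 011
Step 1: G0=G2&G1=1&1=1 G1=G2&G1=1&1=1 G2=G0=0 -> 110
Step 2: G0=G2&G1=0&1=0 G1=G2&G1=0&1=0 G2=G0=1 -> 001
Step 3: G0=G2&G1=1&0=0 G1=G2&G1=1&0=0 G2=G0=0 -> 000
Step 4: G0=G2&G1=0&0=0 G1=G2&G1=0&0=0 G2=G0=0 -> 000
Fixed point reached at step 3: 000

Answer: fixed 000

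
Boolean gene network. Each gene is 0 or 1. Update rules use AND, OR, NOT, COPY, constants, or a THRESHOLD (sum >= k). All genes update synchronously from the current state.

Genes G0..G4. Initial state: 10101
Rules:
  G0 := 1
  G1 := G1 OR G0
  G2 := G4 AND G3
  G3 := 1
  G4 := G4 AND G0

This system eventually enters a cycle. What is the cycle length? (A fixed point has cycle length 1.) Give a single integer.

Step 0: 10101
Step 1: G0=1(const) G1=G1|G0=0|1=1 G2=G4&G3=1&0=0 G3=1(const) G4=G4&G0=1&1=1 -> 11011
Step 2: G0=1(const) G1=G1|G0=1|1=1 G2=G4&G3=1&1=1 G3=1(const) G4=G4&G0=1&1=1 -> 11111
Step 3: G0=1(const) G1=G1|G0=1|1=1 G2=G4&G3=1&1=1 G3=1(const) G4=G4&G0=1&1=1 -> 11111
State from step 3 equals state from step 2 -> cycle length 1

Answer: 1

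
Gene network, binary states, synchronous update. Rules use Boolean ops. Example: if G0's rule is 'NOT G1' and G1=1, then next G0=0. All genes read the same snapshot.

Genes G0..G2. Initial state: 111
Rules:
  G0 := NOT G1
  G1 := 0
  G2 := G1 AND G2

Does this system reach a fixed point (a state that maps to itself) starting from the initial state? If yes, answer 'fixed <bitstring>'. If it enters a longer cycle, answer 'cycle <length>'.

Answer: fixed 100

Derivation:
Step 0: 111
Step 1: G0=NOT G1=NOT 1=0 G1=0(const) G2=G1&G2=1&1=1 -> 001
Step 2: G0=NOT G1=NOT 0=1 G1=0(const) G2=G1&G2=0&1=0 -> 100
Step 3: G0=NOT G1=NOT 0=1 G1=0(const) G2=G1&G2=0&0=0 -> 100
Fixed point reached at step 2: 100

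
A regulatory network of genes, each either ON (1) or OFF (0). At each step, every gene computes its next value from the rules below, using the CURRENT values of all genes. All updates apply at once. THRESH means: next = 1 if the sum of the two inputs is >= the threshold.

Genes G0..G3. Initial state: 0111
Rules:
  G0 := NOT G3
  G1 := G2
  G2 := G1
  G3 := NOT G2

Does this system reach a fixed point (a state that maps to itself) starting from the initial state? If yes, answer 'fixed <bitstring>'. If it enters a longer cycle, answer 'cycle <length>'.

Step 0: 0111
Step 1: G0=NOT G3=NOT 1=0 G1=G2=1 G2=G1=1 G3=NOT G2=NOT 1=0 -> 0110
Step 2: G0=NOT G3=NOT 0=1 G1=G2=1 G2=G1=1 G3=NOT G2=NOT 1=0 -> 1110
Step 3: G0=NOT G3=NOT 0=1 G1=G2=1 G2=G1=1 G3=NOT G2=NOT 1=0 -> 1110
Fixed point reached at step 2: 1110

Answer: fixed 1110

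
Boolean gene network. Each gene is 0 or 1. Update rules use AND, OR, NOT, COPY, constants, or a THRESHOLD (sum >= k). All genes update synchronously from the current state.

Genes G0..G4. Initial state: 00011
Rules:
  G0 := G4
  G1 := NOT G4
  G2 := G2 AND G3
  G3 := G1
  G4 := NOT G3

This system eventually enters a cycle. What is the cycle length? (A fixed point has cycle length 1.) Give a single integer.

Answer: 3

Derivation:
Step 0: 00011
Step 1: G0=G4=1 G1=NOT G4=NOT 1=0 G2=G2&G3=0&1=0 G3=G1=0 G4=NOT G3=NOT 1=0 -> 10000
Step 2: G0=G4=0 G1=NOT G4=NOT 0=1 G2=G2&G3=0&0=0 G3=G1=0 G4=NOT G3=NOT 0=1 -> 01001
Step 3: G0=G4=1 G1=NOT G4=NOT 1=0 G2=G2&G3=0&0=0 G3=G1=1 G4=NOT G3=NOT 0=1 -> 10011
Step 4: G0=G4=1 G1=NOT G4=NOT 1=0 G2=G2&G3=0&1=0 G3=G1=0 G4=NOT G3=NOT 1=0 -> 10000
State from step 4 equals state from step 1 -> cycle length 3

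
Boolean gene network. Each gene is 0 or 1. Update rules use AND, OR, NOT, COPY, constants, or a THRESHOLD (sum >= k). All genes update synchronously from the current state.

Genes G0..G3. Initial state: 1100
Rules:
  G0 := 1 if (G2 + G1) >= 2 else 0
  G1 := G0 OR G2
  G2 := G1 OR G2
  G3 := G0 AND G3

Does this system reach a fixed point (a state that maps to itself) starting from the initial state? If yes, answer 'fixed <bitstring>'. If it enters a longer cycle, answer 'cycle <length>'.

Step 0: 1100
Step 1: G0=(0+1>=2)=0 G1=G0|G2=1|0=1 G2=G1|G2=1|0=1 G3=G0&G3=1&0=0 -> 0110
Step 2: G0=(1+1>=2)=1 G1=G0|G2=0|1=1 G2=G1|G2=1|1=1 G3=G0&G3=0&0=0 -> 1110
Step 3: G0=(1+1>=2)=1 G1=G0|G2=1|1=1 G2=G1|G2=1|1=1 G3=G0&G3=1&0=0 -> 1110
Fixed point reached at step 2: 1110

Answer: fixed 1110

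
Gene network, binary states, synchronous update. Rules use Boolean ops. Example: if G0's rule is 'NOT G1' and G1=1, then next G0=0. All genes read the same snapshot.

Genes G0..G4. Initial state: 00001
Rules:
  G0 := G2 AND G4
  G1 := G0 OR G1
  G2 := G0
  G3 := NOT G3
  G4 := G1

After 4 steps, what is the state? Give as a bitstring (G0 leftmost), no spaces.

Step 1: G0=G2&G4=0&1=0 G1=G0|G1=0|0=0 G2=G0=0 G3=NOT G3=NOT 0=1 G4=G1=0 -> 00010
Step 2: G0=G2&G4=0&0=0 G1=G0|G1=0|0=0 G2=G0=0 G3=NOT G3=NOT 1=0 G4=G1=0 -> 00000
Step 3: G0=G2&G4=0&0=0 G1=G0|G1=0|0=0 G2=G0=0 G3=NOT G3=NOT 0=1 G4=G1=0 -> 00010
Step 4: G0=G2&G4=0&0=0 G1=G0|G1=0|0=0 G2=G0=0 G3=NOT G3=NOT 1=0 G4=G1=0 -> 00000

00000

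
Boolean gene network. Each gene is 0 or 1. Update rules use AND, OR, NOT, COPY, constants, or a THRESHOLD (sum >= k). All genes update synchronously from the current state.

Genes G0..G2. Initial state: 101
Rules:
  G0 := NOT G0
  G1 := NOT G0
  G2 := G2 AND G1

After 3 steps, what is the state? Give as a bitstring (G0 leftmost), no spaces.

Step 1: G0=NOT G0=NOT 1=0 G1=NOT G0=NOT 1=0 G2=G2&G1=1&0=0 -> 000
Step 2: G0=NOT G0=NOT 0=1 G1=NOT G0=NOT 0=1 G2=G2&G1=0&0=0 -> 110
Step 3: G0=NOT G0=NOT 1=0 G1=NOT G0=NOT 1=0 G2=G2&G1=0&1=0 -> 000

000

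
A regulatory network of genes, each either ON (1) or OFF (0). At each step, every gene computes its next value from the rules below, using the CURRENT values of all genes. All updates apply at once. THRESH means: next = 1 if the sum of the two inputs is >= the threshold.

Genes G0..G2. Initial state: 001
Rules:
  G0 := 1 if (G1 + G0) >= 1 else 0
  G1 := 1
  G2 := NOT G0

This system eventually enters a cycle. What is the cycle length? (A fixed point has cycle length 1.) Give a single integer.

Answer: 1

Derivation:
Step 0: 001
Step 1: G0=(0+0>=1)=0 G1=1(const) G2=NOT G0=NOT 0=1 -> 011
Step 2: G0=(1+0>=1)=1 G1=1(const) G2=NOT G0=NOT 0=1 -> 111
Step 3: G0=(1+1>=1)=1 G1=1(const) G2=NOT G0=NOT 1=0 -> 110
Step 4: G0=(1+1>=1)=1 G1=1(const) G2=NOT G0=NOT 1=0 -> 110
State from step 4 equals state from step 3 -> cycle length 1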